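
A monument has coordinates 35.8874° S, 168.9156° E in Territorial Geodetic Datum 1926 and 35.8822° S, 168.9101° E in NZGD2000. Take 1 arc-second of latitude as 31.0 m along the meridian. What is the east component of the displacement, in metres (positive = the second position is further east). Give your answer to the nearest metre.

ΔE = -497 m

Δφ = -35.8822° − -35.8874° = +0.0052°; Δλ = 168.9101° − 168.9156° = -0.0055°.
1° of latitude = 3600 × 31.00 = 111600 m.
ΔN = Δφ × 111600 = 580.3 m; ΔE = Δλ × 111600 × cos(-35.8874°) = -0.0055 × 111600 × 0.810171 = -497.3 m.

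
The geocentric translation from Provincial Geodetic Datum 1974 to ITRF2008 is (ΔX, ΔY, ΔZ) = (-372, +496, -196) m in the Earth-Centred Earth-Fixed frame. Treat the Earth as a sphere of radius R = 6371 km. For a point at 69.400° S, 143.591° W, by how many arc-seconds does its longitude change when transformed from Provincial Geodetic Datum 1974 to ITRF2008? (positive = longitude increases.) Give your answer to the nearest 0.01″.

sin φ = -0.936060, cos φ = 0.351842, sin λ = -0.593545, cos λ = -0.804801.
East component: ΔE = −sin λ·ΔX + cos λ·ΔY = −(-0.593545)(-372) + (-0.804801)(496) = -619.98 m.
1° of latitude spans πR/180 = 111195 m; at latitude φ, 1° of longitude spans that × cos φ = 39123.0 m, so Δλ = -619.98 / 39123.0 × 3600 = -57.049″.

Δλ = -57.05″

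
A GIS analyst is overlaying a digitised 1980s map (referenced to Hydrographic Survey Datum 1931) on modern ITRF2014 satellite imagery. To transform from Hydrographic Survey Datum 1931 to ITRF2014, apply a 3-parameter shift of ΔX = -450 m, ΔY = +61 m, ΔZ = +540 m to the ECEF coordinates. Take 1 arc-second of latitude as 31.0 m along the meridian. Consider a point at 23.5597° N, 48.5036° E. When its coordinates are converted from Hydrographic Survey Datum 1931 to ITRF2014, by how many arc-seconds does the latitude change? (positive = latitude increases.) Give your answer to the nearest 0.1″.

sin φ = 0.399704, cos φ = 0.916644, sin λ = 0.748997, cos λ = 0.662573.
North component: ΔN = −sin φ cos λ·ΔX − sin φ sin λ·ΔY + cos φ·ΔZ = −(0.399704)(0.662573)(-450) − (0.399704)(0.748997)(61) + (0.916644)(540) = 595.90 m.
1° of latitude spans 3600 × 31.00 = 111600 m, so Δφ = 595.90 / 111600 × 3600 = 19.223″.

Δφ = 19.2″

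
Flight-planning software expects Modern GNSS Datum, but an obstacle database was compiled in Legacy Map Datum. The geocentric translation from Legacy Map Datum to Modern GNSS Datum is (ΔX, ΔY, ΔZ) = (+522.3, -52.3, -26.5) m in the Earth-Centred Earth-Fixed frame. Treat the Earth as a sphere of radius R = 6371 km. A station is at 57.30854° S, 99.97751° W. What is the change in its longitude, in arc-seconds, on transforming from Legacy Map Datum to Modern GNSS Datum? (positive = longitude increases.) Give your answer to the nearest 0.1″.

Δλ = 31.4″

sin φ = -0.841591, cos φ = 0.540115, sin λ = -0.984876, cos λ = -0.173262.
East component: ΔE = −sin λ·ΔX + cos λ·ΔY = −(-0.984876)(522.3) + (-0.173262)(-52.3) = 523.46 m.
1° of latitude spans πR/180 = 111195 m; at latitude φ, 1° of longitude spans that × cos φ = 60058.0 m, so Δλ = 523.46 / 60058.0 × 3600 = 31.377″.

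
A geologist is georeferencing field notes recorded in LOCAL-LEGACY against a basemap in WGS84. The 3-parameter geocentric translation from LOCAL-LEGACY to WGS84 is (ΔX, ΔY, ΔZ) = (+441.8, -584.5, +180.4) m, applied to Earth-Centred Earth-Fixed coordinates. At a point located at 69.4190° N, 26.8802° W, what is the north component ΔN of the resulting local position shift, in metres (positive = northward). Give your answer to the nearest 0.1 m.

ΔN = -552.9 m

The local north axis is (−sin φ cos λ, −sin φ sin λ, cos φ), giving ΔN = -368.914 − 247.401 + 63.416 = -552.90 m.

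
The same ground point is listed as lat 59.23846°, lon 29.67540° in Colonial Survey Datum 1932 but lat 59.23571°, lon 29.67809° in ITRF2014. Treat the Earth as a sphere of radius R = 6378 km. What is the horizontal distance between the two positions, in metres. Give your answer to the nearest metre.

Δφ = 59.23571° − 59.23846° = -0.00275°; Δλ = 29.67809° − 29.67540° = +0.00269°.
1° along a meridian = πR/180 = 111317 m.
ΔN = Δφ × 111317 = -306.1 m; ΔE = Δλ × 111317 × cos(59.23846°) = +0.00269 × 111317 × 0.511466 = 153.2 m.
Distance = √(ΔE² + ΔN²) = √(153.2² + (-306.1)²) = 342.3 m.

342 m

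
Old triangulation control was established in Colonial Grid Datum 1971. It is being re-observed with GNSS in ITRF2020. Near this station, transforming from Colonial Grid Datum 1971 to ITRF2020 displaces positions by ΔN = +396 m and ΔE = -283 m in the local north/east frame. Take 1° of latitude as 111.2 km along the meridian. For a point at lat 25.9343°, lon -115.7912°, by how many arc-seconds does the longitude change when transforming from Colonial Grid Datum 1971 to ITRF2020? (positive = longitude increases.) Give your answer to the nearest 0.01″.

At latitude 25.9343°, cos φ = 0.899296.
1° of longitude at this latitude = 111.2 × cos φ = 100.00 km, so Δλ = -283.0 / 100001.7 = -0.0028300° = -10.188″.

Δλ = -10.19″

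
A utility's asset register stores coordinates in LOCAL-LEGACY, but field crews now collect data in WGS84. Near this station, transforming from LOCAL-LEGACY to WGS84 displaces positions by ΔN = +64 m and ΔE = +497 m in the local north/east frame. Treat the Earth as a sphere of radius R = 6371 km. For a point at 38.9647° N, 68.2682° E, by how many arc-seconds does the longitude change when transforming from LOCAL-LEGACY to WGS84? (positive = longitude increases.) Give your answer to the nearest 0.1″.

Δλ = 20.7″

At latitude 38.9647°, cos φ = 0.777534.
One radian of longitude at latitude φ spans R cos φ, so Δλ = ΔE / (R cos φ) = 497.0 / (6371000 × 0.777534) = 1.0033e-04 rad = 20.694″.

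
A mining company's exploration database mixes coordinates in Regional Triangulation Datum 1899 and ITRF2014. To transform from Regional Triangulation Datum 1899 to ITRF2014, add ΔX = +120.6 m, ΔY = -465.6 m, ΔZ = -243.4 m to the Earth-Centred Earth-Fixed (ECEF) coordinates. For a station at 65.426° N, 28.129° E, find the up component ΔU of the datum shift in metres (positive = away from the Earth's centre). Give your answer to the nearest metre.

ΔU = -268 m

At φ = 65.426°, λ = 28.129°: sin φ = 0.909425, cos φ = 0.415868, sin λ = 0.471458, cos λ = 0.881888.
ΔU = cos φ cos λ·ΔX + cos φ sin λ·ΔY + sin φ·ΔZ = (0.415868)(0.881888)(120.6) + (0.415868)(0.471458)(-465.6) + (0.909425)(-243.4) = -268.41 m.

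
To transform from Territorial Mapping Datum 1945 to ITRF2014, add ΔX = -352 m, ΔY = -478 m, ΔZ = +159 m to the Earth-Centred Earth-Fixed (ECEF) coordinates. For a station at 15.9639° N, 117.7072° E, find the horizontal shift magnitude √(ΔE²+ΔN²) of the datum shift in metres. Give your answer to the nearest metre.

579 m

The local east axis at (φ, λ) is (−sin λ, cos λ, 0), so ΔE = −sin(117.7072°)·(-352) + cos(117.7072°)·(-478) = 533.89 m.
The local north axis is (−sin φ cos λ, −sin φ sin λ, cos φ), giving ΔN = -45.013 + 116.391 + 152.868 = 224.25 m.
Horizontal magnitude = √(ΔE² + ΔN²) = √(533.89² + 224.25²) = 579.07 m.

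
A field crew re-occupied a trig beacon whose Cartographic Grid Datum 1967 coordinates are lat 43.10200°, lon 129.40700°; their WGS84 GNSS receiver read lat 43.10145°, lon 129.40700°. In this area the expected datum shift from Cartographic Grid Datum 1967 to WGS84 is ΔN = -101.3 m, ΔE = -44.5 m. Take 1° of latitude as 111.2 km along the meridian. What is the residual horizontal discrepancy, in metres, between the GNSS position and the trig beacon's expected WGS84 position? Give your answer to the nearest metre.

60 m

Observed coordinate differences: Δφ = -0.00055°, Δλ = +0.00000°.
Converting to metres (1° lat = 111200 m, cos φ = 0.730138): observed ΔN = -61.2 m, observed ΔE = 0.0 m.
Subtracting the expected shift leaves a residual of -61.2 − (-101.3) = 40.1 m north and 0.0 − (-44.5) = 44.5 m east.
Residual distance = √(40.1² + 44.5²) = 59.9 m.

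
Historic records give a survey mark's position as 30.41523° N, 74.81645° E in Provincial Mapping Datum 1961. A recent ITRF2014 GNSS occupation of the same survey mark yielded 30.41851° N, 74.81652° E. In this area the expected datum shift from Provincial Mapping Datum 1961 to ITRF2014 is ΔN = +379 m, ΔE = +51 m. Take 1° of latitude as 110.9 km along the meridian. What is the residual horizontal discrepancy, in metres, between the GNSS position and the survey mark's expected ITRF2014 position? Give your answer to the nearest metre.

47 m

Observed coordinate differences: Δφ = +0.00328°, Δλ = +0.00007°.
Converting to metres (1° lat = 110900 m, cos φ = 0.862379): observed ΔN = 363.8 m, observed ΔE = 6.7 m.
Subtracting the expected shift leaves a residual of 363.8 − (379) = -15.2 m north and 6.7 − (51) = -44.3 m east.
Residual distance = √((-15.2)² + (-44.3)²) = 46.9 m.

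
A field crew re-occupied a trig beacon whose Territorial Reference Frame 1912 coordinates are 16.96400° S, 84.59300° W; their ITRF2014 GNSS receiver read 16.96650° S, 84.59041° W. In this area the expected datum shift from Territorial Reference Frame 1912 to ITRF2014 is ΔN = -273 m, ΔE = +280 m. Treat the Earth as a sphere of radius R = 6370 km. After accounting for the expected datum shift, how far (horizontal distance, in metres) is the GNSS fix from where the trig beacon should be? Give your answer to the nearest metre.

7 m

Observed coordinate differences: Δφ = -0.00250°, Δλ = +0.00259°.
Converting to metres (1° lat = 111177 m, cos φ = 0.956488): observed ΔN = -277.9 m, observed ΔE = 275.4 m.
Subtracting the expected shift leaves a residual of -277.9 − (-273) = -4.9 m north and 275.4 − (280) = -4.6 m east.
Residual distance = √((-4.9)² + (-4.6)²) = 6.7 m.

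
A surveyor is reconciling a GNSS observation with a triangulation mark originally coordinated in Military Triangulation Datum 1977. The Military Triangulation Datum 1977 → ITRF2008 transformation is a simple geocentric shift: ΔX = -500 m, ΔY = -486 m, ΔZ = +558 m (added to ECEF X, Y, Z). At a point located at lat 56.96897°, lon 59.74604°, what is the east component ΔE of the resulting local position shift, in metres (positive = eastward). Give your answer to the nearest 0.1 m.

At φ = 56.96897°, λ = 59.74604°: sin φ = 0.838375, cos φ = 0.545093, sin λ = 0.863801, cos λ = 0.503834.
ΔE = −sin λ·ΔX + cos λ·ΔY = −(0.863801)·(-500) + (0.503834)·(-486) = 187.04 m.

ΔE = 187.0 m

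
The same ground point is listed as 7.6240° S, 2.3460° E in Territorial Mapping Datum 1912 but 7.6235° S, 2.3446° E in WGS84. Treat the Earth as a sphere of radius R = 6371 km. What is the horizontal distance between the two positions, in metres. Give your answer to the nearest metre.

164 m

Δφ = -7.6235° − -7.6240° = +0.0005°; Δλ = 2.3446° − 2.3460° = -0.0014°.
1° along a meridian = πR/180 = 111195 m.
ΔN = Δφ × 111195 = 55.6 m; ΔE = Δλ × 111195 × cos(-7.6240°) = -0.0014 × 111195 × 0.991160 = -154.3 m.
Distance = √(ΔE² + ΔN²) = √((-154.3)² + 55.6²) = 164.0 m.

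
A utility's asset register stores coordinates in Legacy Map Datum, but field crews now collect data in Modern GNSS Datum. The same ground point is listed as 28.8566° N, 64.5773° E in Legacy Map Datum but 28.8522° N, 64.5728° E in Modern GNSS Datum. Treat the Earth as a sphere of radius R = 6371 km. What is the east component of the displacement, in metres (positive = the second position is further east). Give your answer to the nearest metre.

ΔE = -438 m

Δφ = 28.8522° − 28.8566° = -0.0044°; Δλ = 64.5728° − 64.5773° = -0.0045°.
1° along a meridian = πR/180 = 111195 m.
ΔN = Δφ × 111195 = -489.3 m; ΔE = Δλ × 111195 × cos(28.8566°) = -0.0045 × 111195 × 0.875830 = -438.2 m.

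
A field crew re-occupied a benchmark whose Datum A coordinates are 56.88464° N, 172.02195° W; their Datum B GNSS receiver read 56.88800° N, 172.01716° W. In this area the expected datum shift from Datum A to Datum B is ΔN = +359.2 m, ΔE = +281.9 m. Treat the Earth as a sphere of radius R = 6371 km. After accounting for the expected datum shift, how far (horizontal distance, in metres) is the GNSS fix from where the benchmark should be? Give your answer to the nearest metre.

Observed coordinate differences: Δφ = +0.00336°, Δλ = +0.00479°.
Converting to metres (1° lat = 111195 m, cos φ = 0.546327): observed ΔN = 373.6 m, observed ΔE = 291.0 m.
Subtracting the expected shift leaves a residual of 373.6 − (359.2) = 14.4 m north and 291.0 − (281.9) = 9.1 m east.
Residual distance = √(14.4² + 9.1²) = 17.0 m.

17 m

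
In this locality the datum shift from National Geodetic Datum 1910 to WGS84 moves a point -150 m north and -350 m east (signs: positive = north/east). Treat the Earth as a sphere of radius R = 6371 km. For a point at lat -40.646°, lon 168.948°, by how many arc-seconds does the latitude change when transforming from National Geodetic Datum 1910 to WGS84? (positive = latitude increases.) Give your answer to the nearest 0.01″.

Δφ = -4.86″

On a sphere of radius R, 1 rad of latitude = R, so Δφ = ΔN / R = -150.0 / 6371000 = -2.3544e-05 rad = -4.856″.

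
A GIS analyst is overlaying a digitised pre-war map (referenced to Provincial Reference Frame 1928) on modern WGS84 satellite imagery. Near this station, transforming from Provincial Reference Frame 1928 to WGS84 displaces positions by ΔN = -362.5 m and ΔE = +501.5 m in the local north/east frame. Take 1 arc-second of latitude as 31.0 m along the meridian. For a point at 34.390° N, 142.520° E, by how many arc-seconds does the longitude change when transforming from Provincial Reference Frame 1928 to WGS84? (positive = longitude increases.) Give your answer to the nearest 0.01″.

At latitude 34.390°, cos φ = 0.825212.
1″ of longitude at this latitude = 31.00 × cos φ = 25.5816 m, so Δλ = 501.5 / 25.5816 = 19.604″.

Δλ = 19.60″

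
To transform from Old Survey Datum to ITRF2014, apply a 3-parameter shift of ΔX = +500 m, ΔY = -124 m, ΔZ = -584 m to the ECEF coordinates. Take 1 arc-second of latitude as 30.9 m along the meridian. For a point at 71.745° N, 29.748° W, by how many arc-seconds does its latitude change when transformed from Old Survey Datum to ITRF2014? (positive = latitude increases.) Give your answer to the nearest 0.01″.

sin φ = 0.949672, cos φ = 0.313247, sin λ = -0.496186, cos λ = 0.868216.
North component: ΔN = −sin φ cos λ·ΔX − sin φ sin λ·ΔY + cos φ·ΔZ = −(0.949672)(0.868216)(500) − (0.949672)(-0.496186)(-124) + (0.313247)(-584) = -653.63 m.
1° of latitude spans 3600 × 30.90 = 111240 m, so Δφ = -653.63 / 111240 × 3600 = -21.153″.

Δφ = -21.15″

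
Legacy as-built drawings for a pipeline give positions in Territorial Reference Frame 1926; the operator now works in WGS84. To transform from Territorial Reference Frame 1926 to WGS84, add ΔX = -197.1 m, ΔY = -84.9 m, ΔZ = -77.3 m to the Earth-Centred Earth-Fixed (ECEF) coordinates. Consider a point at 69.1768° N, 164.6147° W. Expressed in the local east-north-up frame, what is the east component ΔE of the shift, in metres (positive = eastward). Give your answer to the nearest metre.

ΔE = 30 m

At φ = 69.1768°, λ = -164.6147°: sin φ = 0.934682, cos φ = 0.355485, sin λ = -0.265309, cos λ = -0.964164.
ΔE = −sin λ·ΔX + cos λ·ΔY = −(-0.265309)·(-197.1) + (-0.964164)·(-84.9) = 29.57 m.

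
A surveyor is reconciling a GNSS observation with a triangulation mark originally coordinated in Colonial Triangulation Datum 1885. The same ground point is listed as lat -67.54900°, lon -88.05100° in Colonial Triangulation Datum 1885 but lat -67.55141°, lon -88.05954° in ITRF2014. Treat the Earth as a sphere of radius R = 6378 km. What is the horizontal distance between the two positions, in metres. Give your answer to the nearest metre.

Δφ = -67.55141° − -67.54900° = -0.00241°; Δλ = -88.05954° − -88.05100° = -0.00854°.
1° along a meridian = πR/180 = 111317 m.
ΔN = Δφ × 111317 = -268.3 m; ΔE = Δλ × 111317 × cos(-67.54900°) = -0.00854 × 111317 × 0.381893 = -363.0 m.
Distance = √(ΔE² + ΔN²) = √((-363.0)² + (-268.3)²) = 451.4 m.

451 m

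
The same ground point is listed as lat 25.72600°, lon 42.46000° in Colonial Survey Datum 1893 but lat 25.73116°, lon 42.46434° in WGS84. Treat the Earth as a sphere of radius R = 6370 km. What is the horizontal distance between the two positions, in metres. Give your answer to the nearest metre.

720 m

Δφ = 25.73116° − 25.72600° = +0.00516°; Δλ = 42.46434° − 42.46000° = +0.00434°.
1° along a meridian = πR/180 = 111177 m.
ΔN = Δφ × 111177 = 573.7 m; ΔE = Δλ × 111177 × cos(25.72600°) = +0.00434 × 111177 × 0.900880 = 434.7 m.
Distance = √(ΔE² + ΔN²) = √(434.7² + 573.7²) = 719.8 m.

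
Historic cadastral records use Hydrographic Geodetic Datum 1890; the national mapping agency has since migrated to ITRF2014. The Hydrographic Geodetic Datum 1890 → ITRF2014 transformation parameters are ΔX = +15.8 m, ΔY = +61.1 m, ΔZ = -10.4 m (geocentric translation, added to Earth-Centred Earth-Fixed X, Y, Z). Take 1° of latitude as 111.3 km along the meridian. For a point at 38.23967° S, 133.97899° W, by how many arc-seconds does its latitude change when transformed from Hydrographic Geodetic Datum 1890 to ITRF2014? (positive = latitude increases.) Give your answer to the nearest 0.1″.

Δφ = -1.4″

sin φ = -0.618952, cos φ = 0.785429, sin λ = -0.719594, cos λ = -0.694395.
North component: ΔN = −sin φ cos λ·ΔX − sin φ sin λ·ΔY + cos φ·ΔZ = −(-0.618952)(-0.694395)(15.8) − (-0.618952)(-0.719594)(61.1) + (0.785429)(-10.4) = -42.17 m.
1° of latitude spans 111300 m, so Δφ = -42.17 / 111300 × 3600 = -1.364″.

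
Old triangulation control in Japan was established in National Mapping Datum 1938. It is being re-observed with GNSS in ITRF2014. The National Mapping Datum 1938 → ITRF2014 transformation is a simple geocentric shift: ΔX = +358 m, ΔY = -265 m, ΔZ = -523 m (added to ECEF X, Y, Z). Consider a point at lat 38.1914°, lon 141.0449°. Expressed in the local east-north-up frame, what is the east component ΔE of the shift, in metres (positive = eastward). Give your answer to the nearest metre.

The local east axis at (φ, λ) is (−sin λ, cos λ, 0), so ΔE = −sin(141.0449°)·358 + cos(141.0449°)·(-265) = -19.00 m.

ΔE = -19 m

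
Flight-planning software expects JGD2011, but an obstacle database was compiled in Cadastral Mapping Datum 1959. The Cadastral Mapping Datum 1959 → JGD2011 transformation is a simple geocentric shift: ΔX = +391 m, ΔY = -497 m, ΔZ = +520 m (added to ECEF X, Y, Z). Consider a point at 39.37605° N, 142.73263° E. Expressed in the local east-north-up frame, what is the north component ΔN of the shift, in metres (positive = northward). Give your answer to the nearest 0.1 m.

ΔN = 790.3 m

The local north axis is (−sin φ cos λ, −sin φ sin λ, cos φ), giving ΔN = 197.405 + 190.926 + 401.959 = 790.29 m.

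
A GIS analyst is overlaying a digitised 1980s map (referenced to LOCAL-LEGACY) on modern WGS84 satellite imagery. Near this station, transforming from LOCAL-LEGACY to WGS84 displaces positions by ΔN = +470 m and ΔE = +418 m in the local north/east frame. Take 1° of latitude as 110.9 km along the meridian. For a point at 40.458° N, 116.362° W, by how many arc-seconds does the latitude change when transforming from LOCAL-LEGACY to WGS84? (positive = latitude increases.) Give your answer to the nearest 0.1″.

1° of latitude = 110.9 km, so Δφ = 470.0 / 110900 = 0.0042381° = 15.257″.

Δφ = 15.3″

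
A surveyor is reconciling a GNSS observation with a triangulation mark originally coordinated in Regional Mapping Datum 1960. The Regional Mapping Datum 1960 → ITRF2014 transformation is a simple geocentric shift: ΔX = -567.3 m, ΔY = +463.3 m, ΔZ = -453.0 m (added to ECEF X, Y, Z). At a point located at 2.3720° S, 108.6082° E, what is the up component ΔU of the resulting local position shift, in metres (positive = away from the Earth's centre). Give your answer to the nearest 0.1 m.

The local up (radial) axis is (cos φ cos λ, cos φ sin λ, sin φ), giving ΔU = 180.867 + 438.704 + 18.748 = 638.32 m.

ΔU = 638.3 m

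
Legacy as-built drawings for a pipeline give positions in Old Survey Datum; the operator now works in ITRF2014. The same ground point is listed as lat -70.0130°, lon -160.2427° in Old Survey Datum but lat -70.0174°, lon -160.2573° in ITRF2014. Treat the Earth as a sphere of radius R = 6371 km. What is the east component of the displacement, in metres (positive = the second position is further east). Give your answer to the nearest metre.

ΔE = -555 m

Δφ = -70.0174° − -70.0130° = -0.0044°; Δλ = -160.2573° − -160.2427° = -0.0146°.
1° along a meridian = πR/180 = 111195 m.
ΔN = Δφ × 111195 = -489.3 m; ΔE = Δλ × 111195 × cos(-70.0130°) = -0.0146 × 111195 × 0.341807 = -554.9 m.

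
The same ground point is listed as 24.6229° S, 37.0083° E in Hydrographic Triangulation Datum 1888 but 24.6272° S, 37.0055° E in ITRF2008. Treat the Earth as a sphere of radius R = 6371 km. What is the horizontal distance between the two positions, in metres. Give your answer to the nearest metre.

Δφ = -24.6272° − -24.6229° = -0.0043°; Δλ = 37.0055° − 37.0083° = -0.0028°.
1° along a meridian = πR/180 = 111195 m.
ΔN = Δφ × 111195 = -478.1 m; ΔE = Δλ × 111195 × cos(-24.6229°) = -0.0028 × 111195 × 0.909070 = -283.0 m.
Distance = √(ΔE² + ΔN²) = √((-283.0)² + (-478.1)²) = 555.6 m.

556 m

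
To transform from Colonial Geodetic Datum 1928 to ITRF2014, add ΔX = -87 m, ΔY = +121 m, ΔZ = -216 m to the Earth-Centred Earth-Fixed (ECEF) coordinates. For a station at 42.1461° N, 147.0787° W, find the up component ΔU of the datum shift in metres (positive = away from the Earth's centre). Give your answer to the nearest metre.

ΔU = -140 m

The local up (radial) axis is (cos φ cos λ, cos φ sin λ, sin φ), giving ΔU = 54.147 − 48.758 − 144.941 = -139.55 m.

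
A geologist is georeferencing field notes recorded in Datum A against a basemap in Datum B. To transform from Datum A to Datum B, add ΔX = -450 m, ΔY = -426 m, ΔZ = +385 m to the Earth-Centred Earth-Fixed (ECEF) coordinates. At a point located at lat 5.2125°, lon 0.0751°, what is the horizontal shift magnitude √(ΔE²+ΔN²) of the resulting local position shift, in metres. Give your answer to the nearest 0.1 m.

600.9 m

At φ = 5.2125°, λ = 0.0751°: sin φ = 0.090850, cos φ = 0.995865, sin λ = 0.001311, cos λ = 0.999999.
ΔE = −sin λ·ΔX + cos λ·ΔY = −(0.001311)·(-450) + (0.999999)·(-426) = -425.41 m.
ΔN = −sin φ cos λ·ΔX − sin φ sin λ·ΔY + cos φ·ΔZ = −(0.090850)(0.999999)(-450) − (0.090850)(0.001311)(-426) + (0.995865)(385) = 424.34 m.
Horizontal magnitude = √(ΔE² + ΔN²) = √((-425.41)² + 424.34²) = 600.87 m.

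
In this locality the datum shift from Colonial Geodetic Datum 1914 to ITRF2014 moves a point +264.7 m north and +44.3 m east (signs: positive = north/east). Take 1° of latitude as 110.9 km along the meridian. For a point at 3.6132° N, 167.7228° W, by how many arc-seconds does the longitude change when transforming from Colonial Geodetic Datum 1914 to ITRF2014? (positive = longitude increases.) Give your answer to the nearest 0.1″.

At latitude 3.6132°, cos φ = 0.998012.
1° of longitude at this latitude = 110.9 × cos φ = 110.68 km, so Δλ = 44.3 / 110679.6 = 0.0004003° = 1.441″.

Δλ = 1.4″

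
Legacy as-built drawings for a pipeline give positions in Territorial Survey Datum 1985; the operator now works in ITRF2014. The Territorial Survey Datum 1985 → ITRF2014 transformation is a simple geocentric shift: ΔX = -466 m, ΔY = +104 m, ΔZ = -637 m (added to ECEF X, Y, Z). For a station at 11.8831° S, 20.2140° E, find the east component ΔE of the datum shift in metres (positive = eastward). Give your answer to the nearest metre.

The local east axis at (φ, λ) is (−sin λ, cos λ, 0), so ΔE = −sin(20.2140°)·(-466) + cos(20.2140°)·104 = 258.61 m.

ΔE = 259 m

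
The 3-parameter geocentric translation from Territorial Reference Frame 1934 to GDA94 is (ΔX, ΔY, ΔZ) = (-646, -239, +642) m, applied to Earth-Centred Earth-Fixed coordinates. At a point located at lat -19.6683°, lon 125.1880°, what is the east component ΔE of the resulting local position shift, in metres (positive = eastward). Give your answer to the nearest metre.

The local east axis at (φ, λ) is (−sin λ, cos λ, 0), so ΔE = −sin(125.1880°)·(-646) + cos(125.1880°)·(-239) = 665.68 m.

ΔE = 666 m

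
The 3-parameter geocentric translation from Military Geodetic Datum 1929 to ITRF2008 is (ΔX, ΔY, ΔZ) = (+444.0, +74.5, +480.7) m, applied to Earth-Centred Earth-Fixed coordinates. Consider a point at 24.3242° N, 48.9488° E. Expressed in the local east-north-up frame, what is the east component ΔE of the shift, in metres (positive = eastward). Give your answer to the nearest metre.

At φ = 24.3242°, λ = 48.9488°: sin φ = 0.411899, cos φ = 0.911229, sin λ = 0.754123, cos λ = 0.656733.
ΔE = −sin λ·ΔX + cos λ·ΔY = −(0.754123)·(444.0) + (0.656733)·(74.5) = -285.90 m.

ΔE = -286 m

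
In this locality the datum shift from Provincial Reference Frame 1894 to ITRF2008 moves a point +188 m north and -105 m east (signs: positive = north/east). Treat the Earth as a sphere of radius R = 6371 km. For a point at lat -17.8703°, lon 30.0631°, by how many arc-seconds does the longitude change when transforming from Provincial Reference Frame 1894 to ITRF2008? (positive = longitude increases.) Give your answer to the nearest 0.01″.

At latitude -17.8703°, cos φ = 0.951754.
One radian of longitude at latitude φ spans R cos φ, so Δλ = ΔE / (R cos φ) = -105.0 / (6371000 × 0.951754) = -1.7316e-05 rad = -3.572″.

Δλ = -3.57″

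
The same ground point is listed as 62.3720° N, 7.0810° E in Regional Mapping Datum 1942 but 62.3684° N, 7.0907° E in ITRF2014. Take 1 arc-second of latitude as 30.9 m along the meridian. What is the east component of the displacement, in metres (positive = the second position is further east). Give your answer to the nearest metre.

Δφ = 62.3684° − 62.3720° = -0.0036°; Δλ = 7.0907° − 7.0810° = +0.0097°.
1° of latitude = 3600 × 30.90 = 111240 m.
ΔN = Δφ × 111240 = -400.5 m; ΔE = Δλ × 111240 × cos(62.3720°) = +0.0097 × 111240 × 0.463729 = 500.4 m.

ΔE = 500 m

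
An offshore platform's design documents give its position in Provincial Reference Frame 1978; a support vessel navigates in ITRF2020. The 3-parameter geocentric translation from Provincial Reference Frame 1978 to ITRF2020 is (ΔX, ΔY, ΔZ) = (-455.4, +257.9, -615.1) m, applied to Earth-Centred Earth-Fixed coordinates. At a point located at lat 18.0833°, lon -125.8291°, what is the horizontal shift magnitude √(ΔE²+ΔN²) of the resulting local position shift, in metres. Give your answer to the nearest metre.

The local east axis at (φ, λ) is (−sin λ, cos λ, 0), so ΔE = −sin(-125.8291°)·(-455.4) + cos(-125.8291°)·257.9 = -520.19 m.
The local north axis is (−sin φ cos λ, −sin φ sin λ, cos φ), giving ΔN = -82.745 + 64.903 − 584.718 = -602.56 m.
Horizontal magnitude = √(ΔE² + ΔN²) = √((-520.19)² + (-602.56)²) = 796.04 m.

796 m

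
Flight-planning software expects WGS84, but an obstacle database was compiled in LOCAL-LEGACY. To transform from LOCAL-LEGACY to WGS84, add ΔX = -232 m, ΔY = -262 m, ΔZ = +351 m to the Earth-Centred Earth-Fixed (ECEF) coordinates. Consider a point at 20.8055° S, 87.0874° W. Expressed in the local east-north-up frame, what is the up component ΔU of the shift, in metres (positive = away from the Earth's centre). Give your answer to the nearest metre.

At φ = -20.8055°, λ = -87.0874°: sin φ = -0.355197, cos φ = 0.934792, sin λ = -0.998708, cos λ = 0.050813.
ΔU = cos φ cos λ·ΔX + cos φ sin λ·ΔY + sin φ·ΔZ = (0.934792)(0.050813)(-232) + (0.934792)(-0.998708)(-262) + (-0.355197)(351) = 108.91 m.

ΔU = 109 m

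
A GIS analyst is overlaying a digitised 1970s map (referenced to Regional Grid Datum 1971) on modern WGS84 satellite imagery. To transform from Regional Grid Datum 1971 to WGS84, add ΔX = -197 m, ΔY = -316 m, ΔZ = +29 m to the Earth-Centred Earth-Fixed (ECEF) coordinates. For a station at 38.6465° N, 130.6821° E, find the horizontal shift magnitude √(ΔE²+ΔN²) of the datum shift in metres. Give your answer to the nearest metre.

The local east axis at (φ, λ) is (−sin λ, cos λ, 0), so ΔE = −sin(130.6821°)·(-197) + cos(130.6821°)·(-316) = 355.38 m.
The local north axis is (−sin φ cos λ, −sin φ sin λ, cos φ), giving ΔN = -80.198 + 149.655 + 22.649 = 92.11 m.
Horizontal magnitude = √(ΔE² + ΔN²) = √(355.38² + 92.11²) = 367.12 m.

367 m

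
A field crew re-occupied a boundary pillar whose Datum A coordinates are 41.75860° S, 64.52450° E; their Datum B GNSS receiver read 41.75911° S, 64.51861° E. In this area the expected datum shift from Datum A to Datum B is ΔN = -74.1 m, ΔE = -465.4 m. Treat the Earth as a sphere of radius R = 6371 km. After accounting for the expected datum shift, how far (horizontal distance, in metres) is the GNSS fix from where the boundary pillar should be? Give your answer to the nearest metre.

29 m

Observed coordinate differences: Δφ = -0.00051°, Δλ = -0.00589°.
Converting to metres (1° lat = 111195 m, cos φ = 0.745957): observed ΔN = -56.7 m, observed ΔE = -488.6 m.
Subtracting the expected shift leaves a residual of -56.7 − (-74.1) = 17.4 m north and -488.6 − (-465.4) = -23.2 m east.
Residual distance = √(17.4² + (-23.2)²) = 29.0 m.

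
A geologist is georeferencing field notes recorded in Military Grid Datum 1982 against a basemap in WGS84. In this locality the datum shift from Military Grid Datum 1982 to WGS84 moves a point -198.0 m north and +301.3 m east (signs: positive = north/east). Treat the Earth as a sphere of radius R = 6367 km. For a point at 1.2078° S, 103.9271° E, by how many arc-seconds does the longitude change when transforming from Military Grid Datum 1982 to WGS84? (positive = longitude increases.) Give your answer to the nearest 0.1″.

At latitude -1.2078°, cos φ = 0.999778.
One radian of longitude at latitude φ spans R cos φ, so Δλ = ΔE / (R cos φ) = 301.3 / (6367000 × 0.999778) = 4.7333e-05 rad = 9.763″.

Δλ = 9.8″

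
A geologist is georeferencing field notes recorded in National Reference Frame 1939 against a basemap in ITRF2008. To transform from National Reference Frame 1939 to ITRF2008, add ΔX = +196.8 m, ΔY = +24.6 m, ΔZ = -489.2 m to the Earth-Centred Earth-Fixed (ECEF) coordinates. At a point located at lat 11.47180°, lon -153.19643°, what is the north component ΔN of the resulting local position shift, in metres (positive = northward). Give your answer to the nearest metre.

ΔN = -442 m

At φ = 11.47180°, λ = -153.19643°: sin φ = 0.198886, cos φ = 0.980023, sin λ = -0.450933, cos λ = -0.892558.
ΔN = −sin φ cos λ·ΔX − sin φ sin λ·ΔY + cos φ·ΔZ = −(0.198886)(-0.892558)(196.8) − (0.198886)(-0.450933)(24.6) + (0.980023)(-489.2) = -442.29 m.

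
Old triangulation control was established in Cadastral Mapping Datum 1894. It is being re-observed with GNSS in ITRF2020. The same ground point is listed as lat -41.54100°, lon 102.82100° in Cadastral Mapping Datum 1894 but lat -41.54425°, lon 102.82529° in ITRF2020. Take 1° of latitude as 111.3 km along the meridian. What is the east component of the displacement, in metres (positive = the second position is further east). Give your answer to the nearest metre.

ΔE = 357 m

Δφ = -41.54425° − -41.54100° = -0.00325°; Δλ = 102.82529° − 102.82100° = +0.00429°.
ΔN = Δφ × 111300 = -361.7 m; ΔE = Δλ × 111300 × cos(-41.54100°) = +0.00429 × 111300 × 0.748481 = 357.4 m.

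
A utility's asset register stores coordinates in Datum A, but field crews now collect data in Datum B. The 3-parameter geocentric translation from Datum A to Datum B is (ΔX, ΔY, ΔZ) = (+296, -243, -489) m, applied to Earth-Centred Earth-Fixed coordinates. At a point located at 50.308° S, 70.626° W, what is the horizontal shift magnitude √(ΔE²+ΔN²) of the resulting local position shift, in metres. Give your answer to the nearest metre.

The local east axis at (φ, λ) is (−sin λ, cos λ, 0), so ΔE = −sin(-70.626°)·296 + cos(-70.626°)·(-243) = 198.63 m.
The local north axis is (−sin φ cos λ, −sin φ sin λ, cos φ), giving ΔN = 75.558 + 176.397 − 312.305 = -60.35 m.
Horizontal magnitude = √(ΔE² + ΔN²) = √(198.63² + (-60.35)²) = 207.59 m.

208 m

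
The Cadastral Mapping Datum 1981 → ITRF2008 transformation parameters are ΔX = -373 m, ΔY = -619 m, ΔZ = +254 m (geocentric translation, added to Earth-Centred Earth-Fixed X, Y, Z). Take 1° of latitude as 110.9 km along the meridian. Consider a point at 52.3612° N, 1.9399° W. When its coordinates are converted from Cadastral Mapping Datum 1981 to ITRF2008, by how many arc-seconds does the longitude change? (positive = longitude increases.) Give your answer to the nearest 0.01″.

sin φ = 0.791876, cos φ = 0.610682, sin λ = -0.033851, cos λ = 0.999427.
East component: ΔE = −sin λ·ΔX + cos λ·ΔY = −(-0.033851)(-373) + (0.999427)(-619) = -631.27 m.
1° of latitude spans 110900 m; at latitude φ, 1° of longitude spans that × cos φ = 67724.6 m, so Δλ = -631.27 / 67724.6 × 3600 = -33.556″.

Δλ = -33.56″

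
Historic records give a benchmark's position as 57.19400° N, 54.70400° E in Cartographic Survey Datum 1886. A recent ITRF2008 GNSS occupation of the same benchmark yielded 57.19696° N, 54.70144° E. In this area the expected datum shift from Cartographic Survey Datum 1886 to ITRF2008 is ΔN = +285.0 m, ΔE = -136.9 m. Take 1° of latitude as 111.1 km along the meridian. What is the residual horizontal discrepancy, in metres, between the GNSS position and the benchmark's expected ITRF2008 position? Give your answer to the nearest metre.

Observed coordinate differences: Δφ = +0.00296°, Δλ = -0.00256°.
Converting to metres (1° lat = 111100 m, cos φ = 0.541796): observed ΔN = 328.9 m, observed ΔE = -154.1 m.
Subtracting the expected shift leaves a residual of 328.9 − (285.0) = 43.9 m north and -154.1 − (-136.9) = -17.2 m east.
Residual distance = √(43.9² + (-17.2)²) = 47.1 m.

47 m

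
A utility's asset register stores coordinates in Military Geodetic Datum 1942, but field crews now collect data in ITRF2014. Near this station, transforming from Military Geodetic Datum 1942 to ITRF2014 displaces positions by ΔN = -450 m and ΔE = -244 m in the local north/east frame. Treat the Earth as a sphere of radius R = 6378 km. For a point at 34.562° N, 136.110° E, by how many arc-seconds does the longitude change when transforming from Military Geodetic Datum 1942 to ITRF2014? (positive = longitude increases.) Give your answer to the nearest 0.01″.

At latitude 34.562°, cos φ = 0.823513.
One radian of longitude at latitude φ spans R cos φ, so Δλ = ΔE / (R cos φ) = -244.0 / (6378000 × 0.823513) = -4.6455e-05 rad = -9.582″.

Δλ = -9.58″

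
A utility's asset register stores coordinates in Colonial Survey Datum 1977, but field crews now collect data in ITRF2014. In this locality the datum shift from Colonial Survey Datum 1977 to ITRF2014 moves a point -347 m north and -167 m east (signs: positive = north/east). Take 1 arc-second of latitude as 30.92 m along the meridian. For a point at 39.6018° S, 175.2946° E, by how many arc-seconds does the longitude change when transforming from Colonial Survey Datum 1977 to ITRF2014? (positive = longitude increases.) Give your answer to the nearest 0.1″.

Δλ = -7.0″

At latitude -39.6018°, cos φ = 0.770493.
1″ of longitude at this latitude = 30.92 × cos φ = 23.8237 m, so Δλ = -167.0 / 23.8237 = -7.010″.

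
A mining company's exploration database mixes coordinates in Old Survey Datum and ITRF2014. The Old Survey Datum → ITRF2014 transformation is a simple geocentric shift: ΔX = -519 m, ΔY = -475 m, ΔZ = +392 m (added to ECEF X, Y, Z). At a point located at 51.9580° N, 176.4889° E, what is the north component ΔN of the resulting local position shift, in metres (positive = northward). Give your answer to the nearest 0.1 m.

At φ = 51.9580°, λ = 176.4889°: sin φ = 0.787559, cos φ = 0.616239, sin λ = 0.061242, cos λ = -0.998123.
ΔN = −sin φ cos λ·ΔX − sin φ sin λ·ΔY + cos φ·ΔZ = −(0.787559)(-0.998123)(-519) − (0.787559)(0.061242)(-475) + (0.616239)(392) = -143.50 m.

ΔN = -143.5 m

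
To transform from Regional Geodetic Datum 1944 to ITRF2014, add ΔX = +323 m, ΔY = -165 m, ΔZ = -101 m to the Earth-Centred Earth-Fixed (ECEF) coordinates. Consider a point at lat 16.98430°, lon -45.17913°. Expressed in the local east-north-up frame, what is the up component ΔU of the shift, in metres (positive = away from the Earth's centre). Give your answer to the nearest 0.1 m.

At φ = 16.98430°, λ = -45.17913°: sin φ = 0.292110, cos φ = 0.956385, sin λ = -0.709314, cos λ = 0.704893.
ΔU = cos φ cos λ·ΔX + cos φ sin λ·ΔY + sin φ·ΔZ = (0.956385)(0.704893)(323) + (0.956385)(-0.709314)(-165) + (0.292110)(-101) = 300.18 m.

ΔU = 300.2 m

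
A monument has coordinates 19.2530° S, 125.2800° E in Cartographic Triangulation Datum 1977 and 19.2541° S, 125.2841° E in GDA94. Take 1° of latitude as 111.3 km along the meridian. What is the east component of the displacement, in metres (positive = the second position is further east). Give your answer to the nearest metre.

Δφ = -19.2541° − -19.2530° = -0.0011°; Δλ = 125.2841° − 125.2800° = +0.0041°.
ΔN = Δφ × 111300 = -122.4 m; ΔE = Δλ × 111300 × cos(-19.2530°) = +0.0041 × 111300 × 0.944072 = 430.8 m.

ΔE = 431 m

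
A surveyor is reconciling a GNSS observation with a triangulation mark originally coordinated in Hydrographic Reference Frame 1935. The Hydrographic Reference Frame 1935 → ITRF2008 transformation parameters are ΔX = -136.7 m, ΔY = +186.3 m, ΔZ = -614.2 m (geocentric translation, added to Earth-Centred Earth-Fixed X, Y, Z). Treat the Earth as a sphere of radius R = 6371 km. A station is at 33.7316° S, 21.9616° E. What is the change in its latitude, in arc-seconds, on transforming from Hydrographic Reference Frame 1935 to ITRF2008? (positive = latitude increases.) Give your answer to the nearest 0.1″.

Δφ = -17.6″

sin φ = -0.555303, cos φ = 0.831648, sin λ = 0.373985, cos λ = 0.927435.
North component: ΔN = −sin φ cos λ·ΔX − sin φ sin λ·ΔY + cos φ·ΔZ = −(-0.555303)(0.927435)(-136.7) − (-0.555303)(0.373985)(186.3) + (0.831648)(-614.2) = -542.51 m.
1° of latitude spans πR/180 = 111195 m, so Δφ = -542.51 / 111195 × 3600 = -17.564″.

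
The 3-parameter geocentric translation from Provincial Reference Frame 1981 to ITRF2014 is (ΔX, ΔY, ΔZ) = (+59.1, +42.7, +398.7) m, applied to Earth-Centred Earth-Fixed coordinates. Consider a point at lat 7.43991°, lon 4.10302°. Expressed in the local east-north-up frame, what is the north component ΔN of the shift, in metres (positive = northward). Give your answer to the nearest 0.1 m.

At φ = 7.43991°, λ = 4.10302°: sin φ = 0.129486, cos φ = 0.991581, sin λ = 0.071550, cos λ = 0.997437.
ΔN = −sin φ cos λ·ΔX − sin φ sin λ·ΔY + cos φ·ΔZ = −(0.129486)(0.997437)(59.1) − (0.129486)(0.071550)(42.7) + (0.991581)(398.7) = 387.31 m.

ΔN = 387.3 m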